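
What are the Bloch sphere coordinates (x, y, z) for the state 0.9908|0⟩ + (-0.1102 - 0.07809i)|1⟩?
(-0.2184, -0.1547, 0.9634)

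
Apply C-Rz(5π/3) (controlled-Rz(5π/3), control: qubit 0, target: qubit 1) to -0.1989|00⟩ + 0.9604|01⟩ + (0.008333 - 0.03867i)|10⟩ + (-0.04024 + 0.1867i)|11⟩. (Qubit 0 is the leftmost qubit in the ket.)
-0.1989|00⟩ + 0.9604|01⟩ + (-0.02655 + 0.02932i)|10⟩ + (-0.0585 - 0.1818i)|11⟩

C-Rz(5π/3) leaves the control-|0⟩ kets |00⟩, |01⟩ unchanged and applies Rz(5π/3) to qubit 1 on the control-|1⟩ pair (|10⟩, |11⟩).
Rz(5π/3) = [[e^(−iθ/2), 0], [0, e^(iθ/2)]] with e^(±iθ/2) = cos(θ/2) ± i·sin(θ/2); θ = 5π/3, cos(θ/2) ≈ -0.866025, sin(θ/2) ≈ 0.5.
With a = amp(|10⟩) = (0.008333 - 0.03867i) and b = amp(|11⟩) = (-0.04024 + 0.1867i):
new amp(|10⟩) = (-0.866025 - 0.5i)·a = (-0.02655 + 0.02932i)
new amp(|11⟩) = (-0.866025 + 0.5i)·b = (-0.0585 - 0.1818i)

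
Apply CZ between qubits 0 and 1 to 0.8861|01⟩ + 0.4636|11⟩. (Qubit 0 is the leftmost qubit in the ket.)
0.8861|01⟩ - 0.4636|11⟩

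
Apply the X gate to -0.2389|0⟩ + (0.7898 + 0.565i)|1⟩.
(0.7898 + 0.565i)|0⟩ - 0.2389|1⟩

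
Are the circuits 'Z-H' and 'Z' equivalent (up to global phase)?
No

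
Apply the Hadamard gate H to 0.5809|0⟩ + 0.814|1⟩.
0.9863|0⟩ - 0.1648|1⟩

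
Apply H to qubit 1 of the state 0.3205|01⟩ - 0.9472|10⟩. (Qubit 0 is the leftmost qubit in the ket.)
0.2266|00⟩ - 0.2266|01⟩ - 0.6698|10⟩ - 0.6698|11⟩

H on qubit 1 mixes each pair of kets that differ only in qubit 1: amplitudes (a, b) of (|…0…⟩, |…1…⟩) become ((a + b)/√2, (a − b)/√2). Kets absent from the input have amplitude 0.
(|00⟩, |01⟩): (a, b) = (0, 0.3205) → (0.2266, -0.2266)
(|10⟩, |11⟩): (a, b) = (-0.9472, 0) → (-0.6698, -0.6698)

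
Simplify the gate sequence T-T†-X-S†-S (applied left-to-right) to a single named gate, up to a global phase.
X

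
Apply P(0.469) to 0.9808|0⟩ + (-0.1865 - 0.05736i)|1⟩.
0.9808|0⟩ + (-0.1404 - 0.1355i)|1⟩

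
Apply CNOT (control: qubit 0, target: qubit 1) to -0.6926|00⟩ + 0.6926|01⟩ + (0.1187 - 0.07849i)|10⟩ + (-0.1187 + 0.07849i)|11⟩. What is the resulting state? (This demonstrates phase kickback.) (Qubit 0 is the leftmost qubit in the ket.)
-0.6926|00⟩ + 0.6926|01⟩ + (-0.1187 + 0.07849i)|10⟩ + (0.1187 - 0.07849i)|11⟩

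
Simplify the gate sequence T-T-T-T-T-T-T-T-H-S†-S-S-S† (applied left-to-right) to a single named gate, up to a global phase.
H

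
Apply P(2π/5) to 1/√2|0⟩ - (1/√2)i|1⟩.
1/√2|0⟩ + (0.6725 - 0.2185i)|1⟩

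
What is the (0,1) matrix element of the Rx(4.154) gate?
-0.8746i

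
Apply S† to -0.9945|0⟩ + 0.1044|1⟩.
-0.9945|0⟩ - 0.1044i|1⟩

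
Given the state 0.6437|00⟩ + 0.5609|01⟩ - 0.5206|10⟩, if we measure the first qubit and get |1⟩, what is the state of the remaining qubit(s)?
-|0⟩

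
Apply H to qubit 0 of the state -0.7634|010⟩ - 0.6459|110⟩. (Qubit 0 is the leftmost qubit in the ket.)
-0.9965|010⟩ - 0.08309|110⟩

H on qubit 0 mixes each pair of kets that differ only in qubit 0: amplitudes (a, b) of (|…0…⟩, |…1…⟩) become ((a + b)/√2, (a − b)/√2). Kets absent from the input have amplitude 0.
(|010⟩, |110⟩): (a, b) = (-0.7634, -0.6459) → (-0.9965, -0.08309)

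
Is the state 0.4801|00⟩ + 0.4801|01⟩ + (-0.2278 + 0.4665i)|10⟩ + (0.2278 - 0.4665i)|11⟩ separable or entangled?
Entangled

Writing the state as a|00⟩ + b|01⟩ + c|10⟩ + d|11⟩, it is a product state iff ad − bc = 0.
Here (a, b, c, d) = (0.4801, 0.4801, (-0.2278 + 0.4665i), (0.2278 - 0.4665i)): ad − bc = (0.4801)(0.2278 - 0.4665i) − (0.4801)(-0.2278 + 0.4665i) = (0.2187 - 0.4479i) ≠ 0, so the state is entangled.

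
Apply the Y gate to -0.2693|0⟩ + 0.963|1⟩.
-0.963i|0⟩ - 0.2693i|1⟩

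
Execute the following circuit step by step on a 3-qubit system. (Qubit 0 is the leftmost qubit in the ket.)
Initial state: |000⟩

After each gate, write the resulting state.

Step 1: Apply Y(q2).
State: i|001⟩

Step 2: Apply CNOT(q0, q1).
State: i|001⟩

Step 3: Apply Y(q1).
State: -|011⟩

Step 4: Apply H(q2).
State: -1/√2|010⟩ + 1/√2|011⟩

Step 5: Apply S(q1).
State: -(1/√2)i|010⟩ + (1/√2)i|011⟩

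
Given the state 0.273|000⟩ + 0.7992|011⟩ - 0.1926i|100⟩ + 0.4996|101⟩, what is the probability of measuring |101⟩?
0.2496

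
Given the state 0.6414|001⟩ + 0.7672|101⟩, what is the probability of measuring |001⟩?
0.4114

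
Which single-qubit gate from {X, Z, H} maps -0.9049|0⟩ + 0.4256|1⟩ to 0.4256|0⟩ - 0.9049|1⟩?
X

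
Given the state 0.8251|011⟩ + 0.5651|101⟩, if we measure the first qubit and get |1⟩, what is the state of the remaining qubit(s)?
|01⟩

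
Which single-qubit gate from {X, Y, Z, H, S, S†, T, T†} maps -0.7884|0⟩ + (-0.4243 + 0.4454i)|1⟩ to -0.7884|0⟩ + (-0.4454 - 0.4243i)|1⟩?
S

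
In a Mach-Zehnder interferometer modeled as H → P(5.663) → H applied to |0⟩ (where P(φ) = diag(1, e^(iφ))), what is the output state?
(0.9069 - 0.2906i)|0⟩ + (0.09311 + 0.2906i)|1⟩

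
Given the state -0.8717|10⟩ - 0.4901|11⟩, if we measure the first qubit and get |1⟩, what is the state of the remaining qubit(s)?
-0.8717|0⟩ - 0.4901|1⟩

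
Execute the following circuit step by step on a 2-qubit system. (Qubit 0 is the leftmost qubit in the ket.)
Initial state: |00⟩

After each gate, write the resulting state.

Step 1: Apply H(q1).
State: 1/√2|00⟩ + 1/√2|01⟩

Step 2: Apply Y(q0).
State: (1/√2)i|10⟩ + (1/√2)i|11⟩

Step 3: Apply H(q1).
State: i|10⟩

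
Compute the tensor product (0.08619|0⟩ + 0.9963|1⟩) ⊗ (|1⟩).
0.08619|01⟩ + 0.9963|11⟩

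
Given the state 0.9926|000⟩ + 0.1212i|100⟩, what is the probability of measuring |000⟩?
0.9853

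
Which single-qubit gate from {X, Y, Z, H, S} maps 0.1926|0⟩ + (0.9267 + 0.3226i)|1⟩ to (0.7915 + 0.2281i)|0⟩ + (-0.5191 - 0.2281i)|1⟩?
H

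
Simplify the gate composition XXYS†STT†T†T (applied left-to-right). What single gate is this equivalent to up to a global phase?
Y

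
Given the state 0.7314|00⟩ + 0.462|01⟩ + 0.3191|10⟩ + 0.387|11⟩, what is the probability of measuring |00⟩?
0.5349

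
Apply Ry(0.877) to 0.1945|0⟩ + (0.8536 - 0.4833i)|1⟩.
(-0.1863 + 0.2052i)|0⟩ + (0.8554 - 0.4376i)|1⟩

Ry(0.877) = [[cos(θ/2), −sin(θ/2)], [sin(θ/2), cos(θ/2)]]; θ = 0.877, cos(θ/2) ≈ 0.90539, sin(θ/2) ≈ 0.424582.
With a = amp(|0⟩) = 0.1945 and b = amp(|1⟩) = (0.8536 - 0.4833i):
new amp(|0⟩) = (0.90539)·a + (-0.424582)·b = (-0.1863 + 0.2052i)
new amp(|1⟩) = (0.424582)·a + (0.90539)·b = (0.8554 - 0.4376i)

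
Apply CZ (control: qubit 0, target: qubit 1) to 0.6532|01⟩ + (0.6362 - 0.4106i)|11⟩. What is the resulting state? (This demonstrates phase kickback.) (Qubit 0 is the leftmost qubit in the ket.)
0.6532|01⟩ + (-0.6362 + 0.4106i)|11⟩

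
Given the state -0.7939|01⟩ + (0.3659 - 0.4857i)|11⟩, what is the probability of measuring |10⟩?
0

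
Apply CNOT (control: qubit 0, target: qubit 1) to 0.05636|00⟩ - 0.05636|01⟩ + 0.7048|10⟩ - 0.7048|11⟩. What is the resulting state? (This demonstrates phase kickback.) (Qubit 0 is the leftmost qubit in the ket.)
0.05636|00⟩ - 0.05636|01⟩ - 0.7048|10⟩ + 0.7048|11⟩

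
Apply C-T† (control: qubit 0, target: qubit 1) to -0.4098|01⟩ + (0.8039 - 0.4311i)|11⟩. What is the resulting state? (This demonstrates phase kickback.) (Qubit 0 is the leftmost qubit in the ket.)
-0.4098|01⟩ + (0.2636 - 0.8733i)|11⟩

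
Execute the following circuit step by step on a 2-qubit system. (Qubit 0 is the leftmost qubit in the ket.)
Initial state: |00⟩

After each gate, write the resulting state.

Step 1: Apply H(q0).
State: 1/√2|00⟩ + 1/√2|10⟩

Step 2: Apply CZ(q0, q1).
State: 1/√2|00⟩ + 1/√2|10⟩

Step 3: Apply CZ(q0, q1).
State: 1/√2|00⟩ + 1/√2|10⟩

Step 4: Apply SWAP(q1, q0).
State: 1/√2|00⟩ + 1/√2|01⟩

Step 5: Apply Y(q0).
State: (1/√2)i|10⟩ + (1/√2)i|11⟩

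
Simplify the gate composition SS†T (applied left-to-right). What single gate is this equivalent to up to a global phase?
T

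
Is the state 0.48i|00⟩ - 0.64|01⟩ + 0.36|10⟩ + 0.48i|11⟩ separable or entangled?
Separable

Writing the state as a|00⟩ + b|01⟩ + c|10⟩ + d|11⟩, it is a product state iff ad − bc = 0.
Here (a, b, c, d) = (0.48i, -0.64, 0.36, 0.48i): ad − bc = (0.48i)(0.48i) − (-0.64)(0.36) = 0, so the state is separable.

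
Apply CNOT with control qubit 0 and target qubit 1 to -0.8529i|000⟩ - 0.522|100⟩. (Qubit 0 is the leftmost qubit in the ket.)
-0.8529i|000⟩ - 0.522|110⟩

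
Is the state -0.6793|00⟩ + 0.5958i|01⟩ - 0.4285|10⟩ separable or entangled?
Entangled

Writing the state as a|00⟩ + b|01⟩ + c|10⟩ + d|11⟩, it is a product state iff ad − bc = 0.
Here (a, b, c, d) = (-0.6793, 0.5958i, -0.4285, 0): ad − bc = (-0.6793)(0) − (0.5958i)(-0.4285) = 0.2553i ≠ 0, so the state is entangled.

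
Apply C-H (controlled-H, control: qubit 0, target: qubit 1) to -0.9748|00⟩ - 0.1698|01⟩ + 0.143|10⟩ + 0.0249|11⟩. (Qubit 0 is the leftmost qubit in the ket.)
-0.9748|00⟩ - 0.1698|01⟩ + 0.1187|10⟩ + 0.08351|11⟩

C-H leaves the control-|0⟩ kets |00⟩, |01⟩ unchanged and applies H to qubit 1 on the control-|1⟩ pair (|10⟩, |11⟩).
H = [[1/√2, 1/√2], [1/√2, -1/√2]].
With a = amp(|10⟩) = 0.143 and b = amp(|11⟩) = 0.0249:
new amp(|10⟩) = (1/√2)·a + (1/√2)·b = 0.1187
new amp(|11⟩) = (1/√2)·a + (-1/√2)·b = 0.08351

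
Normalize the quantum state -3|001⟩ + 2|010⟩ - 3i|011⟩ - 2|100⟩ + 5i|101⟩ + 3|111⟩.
-0.3873|001⟩ + 0.2582|010⟩ - 0.3873i|011⟩ - 0.2582|100⟩ + 0.6455i|101⟩ + 0.3873|111⟩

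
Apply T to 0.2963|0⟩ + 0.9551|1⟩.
0.2963|0⟩ + (0.6754 + 0.6754i)|1⟩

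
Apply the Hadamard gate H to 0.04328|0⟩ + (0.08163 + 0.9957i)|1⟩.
(0.08832 + 0.7041i)|0⟩ + (-0.02712 - 0.7041i)|1⟩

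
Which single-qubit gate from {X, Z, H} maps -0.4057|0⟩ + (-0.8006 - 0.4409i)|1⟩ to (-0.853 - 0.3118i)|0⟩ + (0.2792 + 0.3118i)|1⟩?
H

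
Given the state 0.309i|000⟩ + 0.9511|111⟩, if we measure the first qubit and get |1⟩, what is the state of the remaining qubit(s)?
|11⟩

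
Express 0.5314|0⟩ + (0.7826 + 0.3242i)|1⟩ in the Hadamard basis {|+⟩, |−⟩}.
(0.9291 + 0.2292i)|+⟩ + (-0.1776 - 0.2292i)|−⟩

With |ψ⟩ = α|0⟩ + β|1⟩, the Hadamard-basis coefficients are ⟨+|ψ⟩ = (α + β)/√2 and ⟨−|ψ⟩ = (α − β)/√2.
Here α = 0.5314, β = (0.7826 + 0.3242i): (α + β)/√2 = (0.9291 + 0.2292i), (α − β)/√2 = (-0.1776 - 0.2292i).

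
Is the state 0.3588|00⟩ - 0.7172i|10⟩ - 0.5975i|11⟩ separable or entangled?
Entangled

Writing the state as a|00⟩ + b|01⟩ + c|10⟩ + d|11⟩, it is a product state iff ad − bc = 0.
Here (a, b, c, d) = (0.3588, 0, -0.7172i, -0.5975i): ad − bc = (0.3588)(-0.5975i) − (0)(-0.7172i) = -0.2144i ≠ 0, so the state is entangled.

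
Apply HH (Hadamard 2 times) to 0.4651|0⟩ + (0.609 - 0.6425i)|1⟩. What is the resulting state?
0.4651|0⟩ + (0.609 - 0.6425i)|1⟩

H² = I, so an even number of Hadamards cancels: H^2 = I and the state is unchanged.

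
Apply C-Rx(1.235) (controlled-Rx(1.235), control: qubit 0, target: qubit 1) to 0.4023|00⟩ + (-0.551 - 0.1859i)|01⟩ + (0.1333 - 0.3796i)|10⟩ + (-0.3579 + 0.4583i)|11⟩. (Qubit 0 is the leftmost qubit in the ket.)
0.4023|00⟩ + (-0.551 - 0.1859i)|01⟩ + (0.374 - 0.1023i)|10⟩ + (-0.5116 + 0.2965i)|11⟩

C-Rx(1.235) leaves the control-|0⟩ kets |00⟩, |01⟩ unchanged and applies Rx(1.235) to qubit 1 on the control-|1⟩ pair (|10⟩, |11⟩).
Rx(1.235) = [[cos(θ/2), −i·sin(θ/2)], [−i·sin(θ/2), cos(θ/2)]]; θ = 1.235, cos(θ/2) ≈ 0.815328, sin(θ/2) ≈ 0.578999.
With a = amp(|10⟩) = (0.1333 - 0.3796i) and b = amp(|11⟩) = (-0.3579 + 0.4583i):
new amp(|10⟩) = (0.815328)·a + (-0.578999i)·b = (0.374 - 0.1023i)
new amp(|11⟩) = (-0.578999i)·a + (0.815328)·b = (-0.5116 + 0.2965i)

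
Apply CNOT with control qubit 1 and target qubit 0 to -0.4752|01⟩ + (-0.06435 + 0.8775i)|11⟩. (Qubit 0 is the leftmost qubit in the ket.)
(-0.06435 + 0.8775i)|01⟩ - 0.4752|11⟩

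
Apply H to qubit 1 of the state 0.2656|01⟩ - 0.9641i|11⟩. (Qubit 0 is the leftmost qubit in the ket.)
0.1878|00⟩ - 0.1878|01⟩ - 0.6817i|10⟩ + 0.6817i|11⟩

H on qubit 1 mixes each pair of kets that differ only in qubit 1: amplitudes (a, b) of (|…0…⟩, |…1…⟩) become ((a + b)/√2, (a − b)/√2). Kets absent from the input have amplitude 0.
(|00⟩, |01⟩): (a, b) = (0, 0.2656) → (0.1878, -0.1878)
(|10⟩, |11⟩): (a, b) = (0, -0.9641i) → (-0.6817i, 0.6817i)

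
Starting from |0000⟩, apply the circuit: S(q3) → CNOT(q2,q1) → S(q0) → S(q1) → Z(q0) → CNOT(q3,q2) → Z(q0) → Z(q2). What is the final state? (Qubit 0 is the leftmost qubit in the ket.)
|0000⟩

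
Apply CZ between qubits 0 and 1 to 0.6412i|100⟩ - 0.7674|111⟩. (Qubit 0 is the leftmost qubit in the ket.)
0.6412i|100⟩ + 0.7674|111⟩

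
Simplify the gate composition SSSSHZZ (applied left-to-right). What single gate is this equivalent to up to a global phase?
H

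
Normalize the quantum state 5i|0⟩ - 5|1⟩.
(1/√2)i|0⟩ - 1/√2|1⟩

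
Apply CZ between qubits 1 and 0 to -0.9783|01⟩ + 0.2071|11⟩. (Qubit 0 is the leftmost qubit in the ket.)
-0.9783|01⟩ - 0.2071|11⟩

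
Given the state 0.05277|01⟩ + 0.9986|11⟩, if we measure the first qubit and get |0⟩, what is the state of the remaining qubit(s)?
|1⟩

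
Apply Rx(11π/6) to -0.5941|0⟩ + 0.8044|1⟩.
(0.5739 - 0.2082i)|0⟩ + (-0.777 + 0.1538i)|1⟩

Rx(11π/6) = [[cos(θ/2), −i·sin(θ/2)], [−i·sin(θ/2), cos(θ/2)]]; θ = 11π/6, cos(θ/2) ≈ -0.965926, sin(θ/2) ≈ 0.258819.
With a = amp(|0⟩) = -0.5941 and b = amp(|1⟩) = 0.8044:
new amp(|0⟩) = (-0.965926)·a + (-0.258819i)·b = (0.5739 - 0.2082i)
new amp(|1⟩) = (-0.258819i)·a + (-0.965926)·b = (-0.777 + 0.1538i)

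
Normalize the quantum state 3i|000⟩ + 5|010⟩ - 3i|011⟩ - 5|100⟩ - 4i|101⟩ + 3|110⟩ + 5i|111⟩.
0.2762i|000⟩ + 0.4603|010⟩ - 0.2762i|011⟩ - 0.4603|100⟩ - 0.3682i|101⟩ + 0.2762|110⟩ + 0.4603i|111⟩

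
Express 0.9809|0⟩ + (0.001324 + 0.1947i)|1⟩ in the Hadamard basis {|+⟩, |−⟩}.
(0.6945 + 0.1377i)|+⟩ + (0.6927 - 0.1377i)|−⟩

With |ψ⟩ = α|0⟩ + β|1⟩, the Hadamard-basis coefficients are ⟨+|ψ⟩ = (α + β)/√2 and ⟨−|ψ⟩ = (α − β)/√2.
Here α = 0.9809, β = (0.001324 + 0.1947i): (α + β)/√2 = (0.6945 + 0.1377i), (α − β)/√2 = (0.6927 - 0.1377i).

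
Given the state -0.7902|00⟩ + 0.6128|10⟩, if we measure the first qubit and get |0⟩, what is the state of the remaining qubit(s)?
-|0⟩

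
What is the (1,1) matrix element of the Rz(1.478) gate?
(0.7391 + 0.6735i)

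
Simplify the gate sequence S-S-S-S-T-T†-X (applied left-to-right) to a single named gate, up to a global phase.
X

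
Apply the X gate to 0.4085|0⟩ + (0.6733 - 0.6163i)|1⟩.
(0.6733 - 0.6163i)|0⟩ + 0.4085|1⟩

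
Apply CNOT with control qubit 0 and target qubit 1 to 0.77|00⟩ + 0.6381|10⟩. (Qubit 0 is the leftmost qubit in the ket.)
0.77|00⟩ + 0.6381|11⟩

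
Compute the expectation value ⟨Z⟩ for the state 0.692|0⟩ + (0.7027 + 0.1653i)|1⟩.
-0.04225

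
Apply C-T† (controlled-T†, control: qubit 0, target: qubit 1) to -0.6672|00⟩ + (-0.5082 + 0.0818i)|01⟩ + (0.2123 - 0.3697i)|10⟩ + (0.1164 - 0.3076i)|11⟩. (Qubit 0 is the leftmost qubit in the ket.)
-0.6672|00⟩ + (-0.5082 + 0.0818i)|01⟩ + (0.2123 - 0.3697i)|10⟩ + (-0.1352 - 0.2998i)|11⟩

C-T† leaves the control-|0⟩ kets |00⟩, |01⟩ unchanged and applies T† to qubit 1 on the control-|1⟩ pair (|10⟩, |11⟩).
T† = [[1, 0], [0, (1/√2 - (1/√2)i)]].
With a = amp(|10⟩) = (0.2123 - 0.3697i) and b = amp(|11⟩) = (0.1164 - 0.3076i):
new amp(|10⟩) = (1)·a = (0.2123 - 0.3697i)
new amp(|11⟩) = (1/√2 - (1/√2)i)·b = (-0.1352 - 0.2998i)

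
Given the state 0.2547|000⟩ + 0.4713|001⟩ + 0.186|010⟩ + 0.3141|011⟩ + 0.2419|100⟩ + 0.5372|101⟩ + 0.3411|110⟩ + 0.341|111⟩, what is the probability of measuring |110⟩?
0.1163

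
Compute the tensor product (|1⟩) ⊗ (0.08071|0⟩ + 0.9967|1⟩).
0.08071|10⟩ + 0.9967|11⟩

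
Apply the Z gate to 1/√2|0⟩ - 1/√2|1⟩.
1/√2|0⟩ + 1/√2|1⟩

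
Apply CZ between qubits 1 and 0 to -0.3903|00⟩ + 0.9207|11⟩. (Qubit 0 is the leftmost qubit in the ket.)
-0.3903|00⟩ - 0.9207|11⟩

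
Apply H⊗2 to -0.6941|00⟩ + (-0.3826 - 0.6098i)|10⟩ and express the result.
(-0.5384 - 0.3049i)|00⟩ + (-0.5384 - 0.3049i)|01⟩ + (-0.1558 + 0.3049i)|10⟩ + (-0.1558 + 0.3049i)|11⟩

H⊗2 gives amp(|y⟩) = (1/2) Σ_x (−1)^(x·y) amp(|x⟩), where x·y is the number of positions in which both x and y have a 1.
|00⟩: (-0.6941 + (-0.3826 - 0.6098i))/2 = (-0.5384 - 0.3049i)
|01⟩: (-0.6941 + (-0.3826 - 0.6098i))/2 = (-0.5384 - 0.3049i)
|10⟩: (-0.6941 - (-0.3826 - 0.6098i))/2 = (-0.1558 + 0.3049i)
|11⟩: (-0.6941 - (-0.3826 - 0.6098i))/2 = (-0.1558 + 0.3049i)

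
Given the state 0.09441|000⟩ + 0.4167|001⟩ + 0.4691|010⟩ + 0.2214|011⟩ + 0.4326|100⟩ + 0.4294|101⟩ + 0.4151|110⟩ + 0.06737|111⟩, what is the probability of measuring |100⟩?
0.1871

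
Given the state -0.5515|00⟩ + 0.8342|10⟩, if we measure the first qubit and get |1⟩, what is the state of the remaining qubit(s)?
|0⟩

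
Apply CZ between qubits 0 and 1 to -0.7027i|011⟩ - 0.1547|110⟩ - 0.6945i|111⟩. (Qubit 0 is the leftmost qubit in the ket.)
-0.7027i|011⟩ + 0.1547|110⟩ + 0.6945i|111⟩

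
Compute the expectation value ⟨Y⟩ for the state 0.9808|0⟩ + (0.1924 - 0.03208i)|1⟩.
-0.06293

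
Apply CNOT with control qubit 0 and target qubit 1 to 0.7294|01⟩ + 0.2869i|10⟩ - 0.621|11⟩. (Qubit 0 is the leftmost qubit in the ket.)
0.7294|01⟩ - 0.621|10⟩ + 0.2869i|11⟩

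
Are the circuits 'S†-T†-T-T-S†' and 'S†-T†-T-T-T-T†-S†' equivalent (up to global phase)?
Yes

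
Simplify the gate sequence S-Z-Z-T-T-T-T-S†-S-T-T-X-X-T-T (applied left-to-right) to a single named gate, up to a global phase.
S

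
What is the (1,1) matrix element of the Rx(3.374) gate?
-0.1159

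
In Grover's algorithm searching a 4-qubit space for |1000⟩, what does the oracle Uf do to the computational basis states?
Uf|x⟩ = -|x⟩ if x = 1000, else |x⟩ (phase flip on target)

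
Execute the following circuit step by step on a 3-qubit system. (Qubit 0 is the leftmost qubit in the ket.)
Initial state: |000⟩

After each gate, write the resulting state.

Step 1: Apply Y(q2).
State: i|001⟩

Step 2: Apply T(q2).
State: (-1/√2 + (1/√2)i)|001⟩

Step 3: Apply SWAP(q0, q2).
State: (-1/√2 + (1/√2)i)|100⟩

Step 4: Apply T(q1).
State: (-1/√2 + (1/√2)i)|100⟩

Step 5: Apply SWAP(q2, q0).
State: (-1/√2 + (1/√2)i)|001⟩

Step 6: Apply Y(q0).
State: (-1/√2 - (1/√2)i)|101⟩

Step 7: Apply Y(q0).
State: (-1/√2 + (1/√2)i)|001⟩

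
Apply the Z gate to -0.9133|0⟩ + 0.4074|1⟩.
-0.9133|0⟩ - 0.4074|1⟩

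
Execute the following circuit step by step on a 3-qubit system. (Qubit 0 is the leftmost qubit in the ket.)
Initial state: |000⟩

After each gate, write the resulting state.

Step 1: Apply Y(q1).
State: i|010⟩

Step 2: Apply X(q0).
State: i|110⟩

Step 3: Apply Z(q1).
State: -i|110⟩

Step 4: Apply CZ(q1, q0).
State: i|110⟩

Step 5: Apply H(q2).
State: (1/√2)i|110⟩ + (1/√2)i|111⟩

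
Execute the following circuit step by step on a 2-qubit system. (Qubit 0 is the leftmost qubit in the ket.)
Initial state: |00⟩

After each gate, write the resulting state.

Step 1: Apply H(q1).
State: 1/√2|00⟩ + 1/√2|01⟩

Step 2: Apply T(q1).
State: 1/√2|00⟩ + (1/2 + (1/2)i)|01⟩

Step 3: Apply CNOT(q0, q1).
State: 1/√2|00⟩ + (1/2 + (1/2)i)|01⟩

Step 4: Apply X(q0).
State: 1/√2|10⟩ + (1/2 + (1/2)i)|11⟩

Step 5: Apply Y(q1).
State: (1/2 - (1/2)i)|10⟩ + (1/√2)i|11⟩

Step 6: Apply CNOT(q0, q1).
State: (1/√2)i|10⟩ + (1/2 - (1/2)i)|11⟩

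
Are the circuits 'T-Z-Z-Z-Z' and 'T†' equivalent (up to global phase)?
No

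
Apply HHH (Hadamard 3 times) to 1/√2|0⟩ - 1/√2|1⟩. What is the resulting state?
|1⟩

H² = I, so H^3 = H: a single Hadamard. With (a, b) = (1/√2, -1/√2), H gives ((a + b)/√2, (a − b)/√2) = (0, 1).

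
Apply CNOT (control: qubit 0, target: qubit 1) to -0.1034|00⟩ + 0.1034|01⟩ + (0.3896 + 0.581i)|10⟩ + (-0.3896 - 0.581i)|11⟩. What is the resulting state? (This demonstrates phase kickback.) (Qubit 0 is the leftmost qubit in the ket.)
-0.1034|00⟩ + 0.1034|01⟩ + (-0.3896 - 0.581i)|10⟩ + (0.3896 + 0.581i)|11⟩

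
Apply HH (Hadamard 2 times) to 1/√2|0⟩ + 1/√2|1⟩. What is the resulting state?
1/√2|0⟩ + 1/√2|1⟩

H² = I, so an even number of Hadamards cancels: H^2 = I and the state is unchanged.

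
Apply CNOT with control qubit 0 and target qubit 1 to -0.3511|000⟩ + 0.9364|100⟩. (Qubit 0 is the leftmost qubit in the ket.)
-0.3511|000⟩ + 0.9364|110⟩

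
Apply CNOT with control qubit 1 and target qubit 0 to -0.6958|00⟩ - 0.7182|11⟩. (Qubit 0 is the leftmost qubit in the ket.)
-0.6958|00⟩ - 0.7182|01⟩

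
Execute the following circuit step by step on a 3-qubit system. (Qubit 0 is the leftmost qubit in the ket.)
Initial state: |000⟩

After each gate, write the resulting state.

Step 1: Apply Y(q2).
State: i|001⟩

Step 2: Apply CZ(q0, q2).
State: i|001⟩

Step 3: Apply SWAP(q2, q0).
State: i|100⟩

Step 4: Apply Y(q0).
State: |000⟩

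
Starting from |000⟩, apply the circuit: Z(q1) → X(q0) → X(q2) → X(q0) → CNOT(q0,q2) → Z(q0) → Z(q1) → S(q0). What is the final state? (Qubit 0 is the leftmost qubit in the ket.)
|001⟩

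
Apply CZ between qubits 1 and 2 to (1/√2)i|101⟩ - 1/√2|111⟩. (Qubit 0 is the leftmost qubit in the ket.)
(1/√2)i|101⟩ + 1/√2|111⟩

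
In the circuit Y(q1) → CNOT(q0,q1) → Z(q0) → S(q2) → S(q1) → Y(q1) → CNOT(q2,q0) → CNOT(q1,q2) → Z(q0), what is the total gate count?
9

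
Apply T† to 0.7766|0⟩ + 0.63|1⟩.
0.7766|0⟩ + (0.4455 - 0.4455i)|1⟩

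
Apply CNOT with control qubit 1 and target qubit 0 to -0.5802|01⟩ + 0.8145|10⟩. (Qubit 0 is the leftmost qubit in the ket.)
0.8145|10⟩ - 0.5802|11⟩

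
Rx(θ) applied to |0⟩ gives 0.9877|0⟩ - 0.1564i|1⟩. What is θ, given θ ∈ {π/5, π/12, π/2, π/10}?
π/10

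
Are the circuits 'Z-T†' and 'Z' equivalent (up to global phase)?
No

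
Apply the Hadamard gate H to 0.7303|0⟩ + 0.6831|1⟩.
0.9994|0⟩ + 0.03338|1⟩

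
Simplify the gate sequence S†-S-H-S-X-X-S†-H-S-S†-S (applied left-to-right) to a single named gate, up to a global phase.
S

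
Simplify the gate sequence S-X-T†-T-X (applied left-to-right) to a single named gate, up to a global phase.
S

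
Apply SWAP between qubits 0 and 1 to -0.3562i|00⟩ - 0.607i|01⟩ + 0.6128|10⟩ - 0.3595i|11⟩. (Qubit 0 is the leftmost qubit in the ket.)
-0.3562i|00⟩ + 0.6128|01⟩ - 0.607i|10⟩ - 0.3595i|11⟩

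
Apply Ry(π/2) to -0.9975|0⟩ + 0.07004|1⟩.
-0.7549|0⟩ - 0.6558|1⟩

Ry(π/2) = [[cos(θ/2), −sin(θ/2)], [sin(θ/2), cos(θ/2)]]; θ = π/2, cos(θ/2) ≈ 0.707107, sin(θ/2) ≈ 0.707107.
With a = amp(|0⟩) = -0.9975 and b = amp(|1⟩) = 0.07004:
new amp(|0⟩) = (0.707107)·a + (-0.707107)·b = -0.7549
new amp(|1⟩) = (0.707107)·a + (0.707107)·b = -0.6558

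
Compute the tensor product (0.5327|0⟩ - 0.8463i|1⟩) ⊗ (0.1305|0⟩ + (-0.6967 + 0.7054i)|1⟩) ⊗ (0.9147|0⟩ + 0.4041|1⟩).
0.06359|000⟩ + 0.02809|001⟩ + (-0.3395 + 0.3437i)|010⟩ + (-0.15 + 0.1518i)|011⟩ - 0.101i|100⟩ - 0.04463i|101⟩ + (0.5461 + 0.5393i)|110⟩ + (0.2412 + 0.2383i)|111⟩

amp(|b₁b₂…⟩) = product of the factor amplitudes for bits b₁, b₂, …; only kets whose every factor amplitude is nonzero survive.
|000⟩: (0.5327)(0.1305)(0.9147) = 0.06359
|001⟩: (0.5327)(0.1305)(0.4041) = 0.02809
|010⟩: (0.5327)(-0.6967 + 0.7054i)(0.9147) = (-0.3395 + 0.3437i)
|011⟩: (0.5327)(-0.6967 + 0.7054i)(0.4041) = (-0.15 + 0.1518i)
|100⟩: (-0.8463i)(0.1305)(0.9147) = -0.101i
|101⟩: (-0.8463i)(0.1305)(0.4041) = -0.04463i
|110⟩: (-0.8463i)(-0.6967 + 0.7054i)(0.9147) = (0.5461 + 0.5393i)
|111⟩: (-0.8463i)(-0.6967 + 0.7054i)(0.4041) = (0.2412 + 0.2383i)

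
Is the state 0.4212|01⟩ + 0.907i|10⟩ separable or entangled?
Entangled

Writing the state as a|00⟩ + b|01⟩ + c|10⟩ + d|11⟩, it is a product state iff ad − bc = 0.
Here (a, b, c, d) = (0, 0.4212, 0.907i, 0): ad − bc = (0)(0) − (0.4212)(0.907i) = -0.382i ≠ 0, so the state is entangled.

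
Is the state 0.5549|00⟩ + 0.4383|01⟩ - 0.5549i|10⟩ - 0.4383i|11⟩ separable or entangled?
Separable

Writing the state as a|00⟩ + b|01⟩ + c|10⟩ + d|11⟩, it is a product state iff ad − bc = 0.
Here (a, b, c, d) = (0.5549, 0.4383, -0.5549i, -0.4383i): ad − bc = (0.5549)(-0.4383i) − (0.4383)(-0.5549i) = 0, so the state is separable.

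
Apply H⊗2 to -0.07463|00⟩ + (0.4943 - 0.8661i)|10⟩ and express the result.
(0.2098 - 0.4331i)|00⟩ + (0.2098 - 0.4331i)|01⟩ + (-0.2845 + 0.4331i)|10⟩ + (-0.2845 + 0.4331i)|11⟩

H⊗2 gives amp(|y⟩) = (1/2) Σ_x (−1)^(x·y) amp(|x⟩), where x·y is the number of positions in which both x and y have a 1.
|00⟩: (-0.07463 + (0.4943 - 0.8661i))/2 = (0.2098 - 0.4331i)
|01⟩: (-0.07463 + (0.4943 - 0.8661i))/2 = (0.2098 - 0.4331i)
|10⟩: (-0.07463 - (0.4943 - 0.8661i))/2 = (-0.2845 + 0.4331i)
|11⟩: (-0.07463 - (0.4943 - 0.8661i))/2 = (-0.2845 + 0.4331i)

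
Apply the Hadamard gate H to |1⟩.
1/√2|0⟩ - 1/√2|1⟩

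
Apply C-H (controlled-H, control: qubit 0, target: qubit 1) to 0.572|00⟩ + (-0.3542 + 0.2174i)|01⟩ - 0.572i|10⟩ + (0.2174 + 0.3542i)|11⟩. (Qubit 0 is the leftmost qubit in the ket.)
0.572|00⟩ + (-0.3542 + 0.2174i)|01⟩ + (0.1537 - 0.154i)|10⟩ + (-0.1537 - 0.6549i)|11⟩

C-H leaves the control-|0⟩ kets |00⟩, |01⟩ unchanged and applies H to qubit 1 on the control-|1⟩ pair (|10⟩, |11⟩).
H = [[1/√2, 1/√2], [1/√2, -1/√2]].
With a = amp(|10⟩) = -0.572i and b = amp(|11⟩) = (0.2174 + 0.3542i):
new amp(|10⟩) = (1/√2)·a + (1/√2)·b = (0.1537 - 0.154i)
new amp(|11⟩) = (1/√2)·a + (-1/√2)·b = (-0.1537 - 0.6549i)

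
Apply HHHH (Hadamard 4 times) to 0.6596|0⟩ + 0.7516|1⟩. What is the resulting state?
0.6596|0⟩ + 0.7516|1⟩

H² = I, so an even number of Hadamards cancels: H^4 = I and the state is unchanged.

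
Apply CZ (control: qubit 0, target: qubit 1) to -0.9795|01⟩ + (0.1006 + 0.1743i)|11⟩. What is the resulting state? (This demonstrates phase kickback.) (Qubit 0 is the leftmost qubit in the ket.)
-0.9795|01⟩ + (-0.1006 - 0.1743i)|11⟩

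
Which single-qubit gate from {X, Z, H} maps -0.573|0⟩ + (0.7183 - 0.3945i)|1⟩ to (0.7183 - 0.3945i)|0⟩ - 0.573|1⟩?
X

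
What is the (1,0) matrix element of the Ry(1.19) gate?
0.5605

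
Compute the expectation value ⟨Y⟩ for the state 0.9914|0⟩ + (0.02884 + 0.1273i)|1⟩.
0.2524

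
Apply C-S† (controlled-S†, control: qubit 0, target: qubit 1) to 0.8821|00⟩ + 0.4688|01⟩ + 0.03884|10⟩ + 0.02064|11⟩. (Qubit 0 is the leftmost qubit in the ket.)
0.8821|00⟩ + 0.4688|01⟩ + 0.03884|10⟩ - 0.02064i|11⟩

C-S† leaves the control-|0⟩ kets |00⟩, |01⟩ unchanged and applies S† to qubit 1 on the control-|1⟩ pair (|10⟩, |11⟩).
S† = [[1, 0], [0, -i]].
With a = amp(|10⟩) = 0.03884 and b = amp(|11⟩) = 0.02064:
new amp(|10⟩) = (1)·a = 0.03884
new amp(|11⟩) = (-i)·b = -0.02064i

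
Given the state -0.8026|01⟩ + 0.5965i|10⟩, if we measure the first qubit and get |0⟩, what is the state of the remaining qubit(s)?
-|1⟩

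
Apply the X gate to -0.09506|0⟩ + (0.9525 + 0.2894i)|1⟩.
(0.9525 + 0.2894i)|0⟩ - 0.09506|1⟩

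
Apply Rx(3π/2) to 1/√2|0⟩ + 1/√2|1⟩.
(-1/2 - (1/2)i)|0⟩ + (-1/2 - (1/2)i)|1⟩

Rx(3π/2) = [[cos(θ/2), −i·sin(θ/2)], [−i·sin(θ/2), cos(θ/2)]]; θ = 3π/2, cos(θ/2) ≈ -0.707107, sin(θ/2) ≈ 0.707107.
With a = amp(|0⟩) = 1/√2 and b = amp(|1⟩) = 1/√2:
new amp(|0⟩) = (-0.707107)·a + (-0.707107i)·b = (-1/2 - (1/2)i)
new amp(|1⟩) = (-0.707107i)·a + (-0.707107)·b = (-1/2 - (1/2)i)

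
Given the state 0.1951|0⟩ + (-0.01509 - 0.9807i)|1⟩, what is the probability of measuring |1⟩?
0.962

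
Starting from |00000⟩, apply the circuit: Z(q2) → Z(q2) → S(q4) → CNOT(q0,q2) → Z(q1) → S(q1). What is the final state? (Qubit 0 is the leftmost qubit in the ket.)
|00000⟩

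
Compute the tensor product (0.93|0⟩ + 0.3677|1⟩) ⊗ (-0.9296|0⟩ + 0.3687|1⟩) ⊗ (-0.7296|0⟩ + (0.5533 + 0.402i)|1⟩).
0.6308|000⟩ + (-0.4783 - 0.3475i)|001⟩ - 0.2502|010⟩ + (0.1897 + 0.1378i)|011⟩ + 0.2494|100⟩ + (-0.1891 - 0.1374i)|101⟩ - 0.09891|110⟩ + (0.07501 + 0.0545i)|111⟩

amp(|b₁b₂…⟩) = product of the factor amplitudes for bits b₁, b₂, …; only kets whose every factor amplitude is nonzero survive.
|000⟩: (0.93)(-0.9296)(-0.7296) = 0.6308
|001⟩: (0.93)(-0.9296)(0.5533 + 0.402i) = (-0.4783 - 0.3475i)
|010⟩: (0.93)(0.3687)(-0.7296) = -0.2502
|011⟩: (0.93)(0.3687)(0.5533 + 0.402i) = (0.1897 + 0.1378i)
|100⟩: (0.3677)(-0.9296)(-0.7296) = 0.2494
|101⟩: (0.3677)(-0.9296)(0.5533 + 0.402i) = (-0.1891 - 0.1374i)
|110⟩: (0.3677)(0.3687)(-0.7296) = -0.09891
|111⟩: (0.3677)(0.3687)(0.5533 + 0.402i) = (0.07501 + 0.0545i)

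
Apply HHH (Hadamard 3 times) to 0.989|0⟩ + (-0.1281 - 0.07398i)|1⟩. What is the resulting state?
(0.6087 - 0.05231i)|0⟩ + (0.7899 + 0.05231i)|1⟩

H² = I, so H^3 = H: a single Hadamard. With (a, b) = (0.989, (-0.1281 - 0.07398i)), H gives ((a + b)/√2, (a − b)/√2) = ((0.6087 - 0.05231i), (0.7899 + 0.05231i)).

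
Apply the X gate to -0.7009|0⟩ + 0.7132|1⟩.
0.7132|0⟩ - 0.7009|1⟩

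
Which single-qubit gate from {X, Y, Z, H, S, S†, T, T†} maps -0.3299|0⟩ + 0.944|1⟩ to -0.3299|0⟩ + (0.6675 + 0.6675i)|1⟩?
T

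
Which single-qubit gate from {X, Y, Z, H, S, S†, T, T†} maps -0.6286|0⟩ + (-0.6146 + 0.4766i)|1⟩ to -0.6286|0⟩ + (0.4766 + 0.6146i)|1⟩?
S†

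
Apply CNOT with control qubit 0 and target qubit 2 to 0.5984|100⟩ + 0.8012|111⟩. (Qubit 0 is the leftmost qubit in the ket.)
0.5984|101⟩ + 0.8012|110⟩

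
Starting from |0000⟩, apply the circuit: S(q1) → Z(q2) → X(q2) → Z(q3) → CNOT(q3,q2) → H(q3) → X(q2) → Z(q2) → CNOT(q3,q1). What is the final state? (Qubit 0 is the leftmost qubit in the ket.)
1/√2|0000⟩ + 1/√2|0101⟩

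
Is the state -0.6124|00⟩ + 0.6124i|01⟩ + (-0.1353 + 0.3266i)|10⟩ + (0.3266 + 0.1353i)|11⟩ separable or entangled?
Separable

Writing the state as a|00⟩ + b|01⟩ + c|10⟩ + d|11⟩, it is a product state iff ad − bc = 0.
Here (a, b, c, d) = (-0.6124, 0.6124i, (-0.1353 + 0.3266i), (0.3266 + 0.1353i)): ad − bc = (-0.6124)(0.3266 + 0.1353i) − (0.6124i)(-0.1353 + 0.3266i) = 0, so the state is separable.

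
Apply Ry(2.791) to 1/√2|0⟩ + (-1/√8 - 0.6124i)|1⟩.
(0.4715 + 0.603i)|0⟩ + (0.6346 - 0.1068i)|1⟩

Ry(2.791) = [[cos(θ/2), −sin(θ/2)], [sin(θ/2), cos(θ/2)]]; θ = 2.791, cos(θ/2) ≈ 0.1744, sin(θ/2) ≈ 0.984675.
With a = amp(|0⟩) = 1/√2 and b = amp(|1⟩) = (-1/√8 - 0.6124i):
new amp(|0⟩) = (0.1744)·a + (-0.984675)·b = (0.4715 + 0.603i)
new amp(|1⟩) = (0.984675)·a + (0.1744)·b = (0.6346 - 0.1068i)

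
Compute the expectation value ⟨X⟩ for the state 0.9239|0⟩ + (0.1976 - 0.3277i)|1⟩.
0.3651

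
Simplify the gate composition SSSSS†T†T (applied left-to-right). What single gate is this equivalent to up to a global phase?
S†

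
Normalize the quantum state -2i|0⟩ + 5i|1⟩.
-0.3714i|0⟩ + 0.9285i|1⟩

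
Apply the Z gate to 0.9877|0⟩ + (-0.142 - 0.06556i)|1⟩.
0.9877|0⟩ + (0.142 + 0.06556i)|1⟩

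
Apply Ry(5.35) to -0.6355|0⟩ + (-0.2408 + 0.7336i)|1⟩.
(0.6759 - 0.33i)|0⟩ + (-0.07082 - 0.6552i)|1⟩

Ry(5.35) = [[cos(θ/2), −sin(θ/2)], [sin(θ/2), cos(θ/2)]]; θ = 5.35, cos(θ/2) ≈ -0.893106, sin(θ/2) ≈ 0.449846.
With a = amp(|0⟩) = -0.6355 and b = amp(|1⟩) = (-0.2408 + 0.7336i):
new amp(|0⟩) = (-0.893106)·a + (-0.449846)·b = (0.6759 - 0.33i)
new amp(|1⟩) = (0.449846)·a + (-0.893106)·b = (-0.07082 - 0.6552i)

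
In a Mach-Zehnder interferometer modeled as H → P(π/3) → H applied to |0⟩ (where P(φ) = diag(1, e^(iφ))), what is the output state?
(0.75 + 0.433i)|0⟩ + (0.25 - 0.433i)|1⟩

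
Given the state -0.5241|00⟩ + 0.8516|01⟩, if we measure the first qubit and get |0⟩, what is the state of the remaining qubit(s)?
-0.5241|0⟩ + 0.8516|1⟩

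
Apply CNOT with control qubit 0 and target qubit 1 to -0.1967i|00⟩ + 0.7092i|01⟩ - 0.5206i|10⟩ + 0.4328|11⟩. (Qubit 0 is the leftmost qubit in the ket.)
-0.1967i|00⟩ + 0.7092i|01⟩ + 0.4328|10⟩ - 0.5206i|11⟩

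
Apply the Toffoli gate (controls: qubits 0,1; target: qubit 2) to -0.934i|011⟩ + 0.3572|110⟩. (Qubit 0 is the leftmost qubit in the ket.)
-0.934i|011⟩ + 0.3572|111⟩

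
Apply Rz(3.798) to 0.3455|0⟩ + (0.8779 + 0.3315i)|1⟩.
(-0.1114 - 0.3271i)|0⟩ + (-0.5968 + 0.7242i)|1⟩

Rz(3.798) = [[e^(−iθ/2), 0], [0, e^(iθ/2)]] with e^(±iθ/2) = cos(θ/2) ± i·sin(θ/2); θ = 3.798, cos(θ/2) ≈ -0.322343, sin(θ/2) ≈ 0.946623.
With a = amp(|0⟩) = 0.3455 and b = amp(|1⟩) = (0.8779 + 0.3315i):
new amp(|0⟩) = (-0.322343 - 0.946623i)·a = (-0.1114 - 0.3271i)
new amp(|1⟩) = (-0.322343 + 0.946623i)·b = (-0.5968 + 0.7242i)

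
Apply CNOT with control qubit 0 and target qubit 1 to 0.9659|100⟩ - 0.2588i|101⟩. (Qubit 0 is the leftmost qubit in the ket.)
0.9659|110⟩ - 0.2588i|111⟩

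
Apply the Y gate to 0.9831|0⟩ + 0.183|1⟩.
-0.183i|0⟩ + 0.9831i|1⟩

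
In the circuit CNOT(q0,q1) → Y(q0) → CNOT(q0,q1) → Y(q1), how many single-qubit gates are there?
2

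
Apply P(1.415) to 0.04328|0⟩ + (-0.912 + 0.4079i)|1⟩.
0.04328|0⟩ + (-0.5445 - 0.8377i)|1⟩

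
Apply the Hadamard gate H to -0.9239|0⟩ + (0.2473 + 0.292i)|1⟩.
(-0.4784 + 0.2065i)|0⟩ + (-0.8282 - 0.2065i)|1⟩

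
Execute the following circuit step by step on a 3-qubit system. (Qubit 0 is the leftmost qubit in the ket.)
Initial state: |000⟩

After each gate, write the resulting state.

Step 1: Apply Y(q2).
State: i|001⟩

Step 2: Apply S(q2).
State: -|001⟩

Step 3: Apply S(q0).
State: -|001⟩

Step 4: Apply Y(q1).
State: -i|011⟩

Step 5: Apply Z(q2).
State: i|011⟩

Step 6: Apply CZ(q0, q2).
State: i|011⟩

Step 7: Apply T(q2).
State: (-1/√2 + (1/√2)i)|011⟩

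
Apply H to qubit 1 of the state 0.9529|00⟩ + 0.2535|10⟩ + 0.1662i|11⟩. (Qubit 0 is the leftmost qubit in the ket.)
0.6738|00⟩ + 0.6738|01⟩ + (0.1793 + 0.1175i)|10⟩ + (0.1793 - 0.1175i)|11⟩

H on qubit 1 mixes each pair of kets that differ only in qubit 1: amplitudes (a, b) of (|…0…⟩, |…1…⟩) become ((a + b)/√2, (a − b)/√2). Kets absent from the input have amplitude 0.
(|00⟩, |01⟩): (a, b) = (0.9529, 0) → (0.6738, 0.6738)
(|10⟩, |11⟩): (a, b) = (0.2535, 0.1662i) → ((0.1793 + 0.1175i), (0.1793 - 0.1175i))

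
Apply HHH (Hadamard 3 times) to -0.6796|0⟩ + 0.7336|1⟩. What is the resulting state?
0.03818|0⟩ - 0.9993|1⟩

H² = I, so H^3 = H: a single Hadamard. With (a, b) = (-0.6796, 0.7336), H gives ((a + b)/√2, (a − b)/√2) = (0.03818, -0.9993).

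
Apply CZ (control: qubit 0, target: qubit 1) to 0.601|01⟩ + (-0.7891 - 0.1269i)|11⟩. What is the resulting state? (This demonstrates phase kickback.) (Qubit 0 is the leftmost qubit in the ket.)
0.601|01⟩ + (0.7891 + 0.1269i)|11⟩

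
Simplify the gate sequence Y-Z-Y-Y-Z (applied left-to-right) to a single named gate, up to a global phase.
Y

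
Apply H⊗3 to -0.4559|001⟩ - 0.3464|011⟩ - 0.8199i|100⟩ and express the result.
(-0.2837 - 0.2899i)|000⟩ + (0.2837 - 0.2899i)|001⟩ + (-0.03871 - 0.2899i)|010⟩ + (0.03871 - 0.2899i)|011⟩ + (-0.2837 + 0.2899i)|100⟩ + (0.2837 + 0.2899i)|101⟩ + (-0.03871 + 0.2899i)|110⟩ + (0.03871 + 0.2899i)|111⟩

H⊗3 gives amp(|y⟩) = (1/2√2) Σ_x (−1)^(x·y) amp(|x⟩), where x·y is the number of positions in which both x and y have a 1.
|000⟩: (-0.4559 - 0.3464 - 0.8199i)/(2√2) = (-0.2837 - 0.2899i)
|001⟩: (0.4559 + 0.3464 - 0.8199i)/(2√2) = (0.2837 - 0.2899i)
|010⟩: (-0.4559 + 0.3464 - 0.8199i)/(2√2) = (-0.03871 - 0.2899i)
|011⟩: (0.4559 - 0.3464 - 0.8199i)/(2√2) = (0.03871 - 0.2899i)
|100⟩: (-0.4559 - 0.3464 + 0.8199i)/(2√2) = (-0.2837 + 0.2899i)
|101⟩: (0.4559 + 0.3464 + 0.8199i)/(2√2) = (0.2837 + 0.2899i)
|110⟩: (-0.4559 + 0.3464 + 0.8199i)/(2√2) = (-0.03871 + 0.2899i)
|111⟩: (0.4559 - 0.3464 + 0.8199i)/(2√2) = (0.03871 + 0.2899i)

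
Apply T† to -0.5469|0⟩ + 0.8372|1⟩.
-0.5469|0⟩ + (0.592 - 0.592i)|1⟩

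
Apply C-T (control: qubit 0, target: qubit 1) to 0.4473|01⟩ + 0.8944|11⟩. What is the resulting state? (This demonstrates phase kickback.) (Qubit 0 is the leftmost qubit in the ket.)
0.4473|01⟩ + (0.6324 + 0.6324i)|11⟩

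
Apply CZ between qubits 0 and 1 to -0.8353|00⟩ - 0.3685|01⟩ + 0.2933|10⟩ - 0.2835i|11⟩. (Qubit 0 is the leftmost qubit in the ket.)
-0.8353|00⟩ - 0.3685|01⟩ + 0.2933|10⟩ + 0.2835i|11⟩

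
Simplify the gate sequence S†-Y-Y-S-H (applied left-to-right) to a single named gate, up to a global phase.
H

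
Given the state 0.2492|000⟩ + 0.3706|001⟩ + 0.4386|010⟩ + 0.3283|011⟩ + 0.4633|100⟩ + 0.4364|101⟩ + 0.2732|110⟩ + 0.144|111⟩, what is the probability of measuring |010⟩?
0.1924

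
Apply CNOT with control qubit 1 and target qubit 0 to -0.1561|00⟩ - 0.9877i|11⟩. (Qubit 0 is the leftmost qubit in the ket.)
-0.1561|00⟩ - 0.9877i|01⟩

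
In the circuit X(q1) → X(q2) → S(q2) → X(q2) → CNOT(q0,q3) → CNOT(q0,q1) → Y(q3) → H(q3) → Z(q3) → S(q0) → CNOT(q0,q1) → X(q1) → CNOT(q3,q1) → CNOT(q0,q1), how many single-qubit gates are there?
9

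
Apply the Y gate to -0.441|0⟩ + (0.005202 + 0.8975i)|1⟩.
(0.8975 - 0.005202i)|0⟩ - 0.441i|1⟩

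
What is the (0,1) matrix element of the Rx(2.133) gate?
-0.8755i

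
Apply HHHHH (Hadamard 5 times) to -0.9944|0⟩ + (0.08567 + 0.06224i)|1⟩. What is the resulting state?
(-0.6426 + 0.04401i)|0⟩ + (-0.7637 - 0.04401i)|1⟩

H² = I, so H^5 = H: a single Hadamard. With (a, b) = (-0.9944, (0.08567 + 0.06224i)), H gives ((a + b)/√2, (a − b)/√2) = ((-0.6426 + 0.04401i), (-0.7637 - 0.04401i)).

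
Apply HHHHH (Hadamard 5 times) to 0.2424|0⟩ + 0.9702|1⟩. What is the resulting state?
0.8574|0⟩ - 0.5146|1⟩

H² = I, so H^5 = H: a single Hadamard. With (a, b) = (0.2424, 0.9702), H gives ((a + b)/√2, (a − b)/√2) = (0.8574, -0.5146).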